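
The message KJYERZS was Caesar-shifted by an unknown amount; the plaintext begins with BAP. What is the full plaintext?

BAPVIQJ

From the crib: K(10)−B(1)=9, so the shift is 9.
Subtract 9 from each ciphertext letter:
K(10): 10−9=1 → B
J(9): 9−9=0 → A
Y(24): 24−9=15 → P
E(4): 4−9=-5≡21 → V
R(17): 17−9=8 → I
Z(25): 25−9=16 → Q
S(18): 18−9=9 → J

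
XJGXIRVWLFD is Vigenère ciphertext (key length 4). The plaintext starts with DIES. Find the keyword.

UBCF

Subtract each crib letter from the matching ciphertext letter (mod 26):
X(23)−D(3)=20 → U
J(9)−I(8)=1 → B
G(6)−E(4)=2 → C
X(23)−S(18)=5 → F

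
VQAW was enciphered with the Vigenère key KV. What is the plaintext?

Repeat the key across the ciphertext: KVKV
V(21)−K(10): 11 → L
Q(16)−V(21): -5≡21 → V
A(0)−K(10): -10≡16 → Q
W(22)−V(21): 1 → B

LVQB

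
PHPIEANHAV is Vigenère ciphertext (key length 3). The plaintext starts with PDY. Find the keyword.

AER

Subtract each crib letter from the matching ciphertext letter (mod 26):
P(15)−P(15)=0 → A
H(7)−D(3)=4 → E
P(15)−Y(24)=-9≡17 → R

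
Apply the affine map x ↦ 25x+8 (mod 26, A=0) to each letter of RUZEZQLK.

R(17): 25·17+8=433≡17 → R
U(20): 25·20+8=508≡14 → O
Z(25): 25·25+8=633≡9 → J
E(4): 25·4+8=108≡4 → E
Z(25): 25·25+8=633≡9 → J
Q(16): 25·16+8=408≡18 → S
L(11): 25·11+8=283≡23 → X
K(10): 25·10+8=258≡24 → Y

ROJEJSXY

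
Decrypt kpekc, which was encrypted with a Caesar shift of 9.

k(10): 10−9=1 → b
p(15): 15−9=6 → g
e(4): 4−9=-5≡21 → v
k(10): 10−9=1 → b
c(2): 2−9=-7≡19 → t

bgvbt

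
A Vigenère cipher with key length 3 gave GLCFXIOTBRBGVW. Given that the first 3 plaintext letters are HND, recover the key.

Subtract each crib letter from the matching ciphertext letter (mod 26):
G(6)−H(7)=-1≡25 → Z
L(11)−N(13)=-2≡24 → Y
C(2)−D(3)=-1≡25 → Z

ZYZ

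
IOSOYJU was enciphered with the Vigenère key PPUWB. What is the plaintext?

TZYSXUF

Repeat the key across the ciphertext: PPUWBPP
I(8)−P(15): -7≡19 → T
O(14)−P(15): -1≡25 → Z
S(18)−U(20): -2≡24 → Y
O(14)−W(22): -8≡18 → S
Y(24)−B(1): 23 → X
J(9)−P(15): -6≡20 → U
U(20)−P(15): 5 → F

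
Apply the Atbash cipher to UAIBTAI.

U(20) → F(5)
A(0) → Z(25)
I(8) → R(17)
B(1) → Y(24)
T(19) → G(6)
A(0) → Z(25)
I(8) → R(17)

FZRYGZR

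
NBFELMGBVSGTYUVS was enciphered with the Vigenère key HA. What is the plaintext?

GBYEEMZBOSZTRUOS

Repeat the key across the ciphertext: HAHAHAHAHAHAHAHA
N(13)−H(7): 6 → G
B(1)−A(0): 1 → B
F(5)−H(7): -2≡24 → Y
E(4)−A(0): 4 → E
L(11)−H(7): 4 → E
M(12)−A(0): 12 → M
G(6)−H(7): -1≡25 → Z
B(1)−A(0): 1 → B
V(21)−H(7): 14 → O
S(18)−A(0): 18 → S
G(6)−H(7): -1≡25 → Z
T(19)−A(0): 19 → T
Y(24)−H(7): 17 → R
U(20)−A(0): 20 → U
V(21)−H(7): 14 → O
S(18)−A(0): 18 → S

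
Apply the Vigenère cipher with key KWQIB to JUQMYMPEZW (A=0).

Repeat the key across the message: KWQIBKWQIB
J(9)+K(10): 19 → T
U(20)+W(22): 42≡16 → Q
Q(16)+Q(16): 32≡6 → G
M(12)+I(8): 20 → U
Y(24)+B(1): 25 → Z
M(12)+K(10): 22 → W
P(15)+W(22): 37≡11 → L
E(4)+Q(16): 20 → U
Z(25)+I(8): 33≡7 → H
W(22)+B(1): 23 → X

TQGUZWLUHX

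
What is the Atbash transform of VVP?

EEK

V(21) → E(4)
V(21) → E(4)
P(15) → K(10)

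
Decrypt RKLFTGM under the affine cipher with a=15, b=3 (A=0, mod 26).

The inverse of 15 mod 26 is 7, since 15·7=105≡1. Apply D(y)=7·(y−3) mod 26:
R(17): 7·(17−3)=98≡20 → U
K(10): 7·(10−3)=49≡23 → X
L(11): 7·(11−3)=56≡4 → E
F(5): 7·(5−3)=14 → O
T(19): 7·(19−3)=112≡8 → I
G(6): 7·(6−3)=21 → V
M(12): 7·(12−3)=63≡11 → L

UXEOIVL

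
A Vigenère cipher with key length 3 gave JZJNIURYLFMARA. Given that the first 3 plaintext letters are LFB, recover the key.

Subtract each crib letter from the matching ciphertext letter (mod 26):
J(9)−L(11)=-2≡24 → Y
Z(25)−F(5)=20 → U
J(9)−B(1)=8 → I

YUI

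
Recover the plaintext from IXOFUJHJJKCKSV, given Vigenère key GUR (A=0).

Repeat the key across the ciphertext: GURGURGURGURGU
I(8)−G(6): 2 → C
X(23)−U(20): 3 → D
O(14)−R(17): -3≡23 → X
F(5)−G(6): -1≡25 → Z
U(20)−U(20): 0 → A
J(9)−R(17): -8≡18 → S
H(7)−G(6): 1 → B
J(9)−U(20): -11≡15 → P
J(9)−R(17): -8≡18 → S
K(10)−G(6): 4 → E
C(2)−U(20): -18≡8 → I
K(10)−R(17): -7≡19 → T
S(18)−G(6): 12 → M
V(21)−U(20): 1 → B

CDXZASBPSEITMB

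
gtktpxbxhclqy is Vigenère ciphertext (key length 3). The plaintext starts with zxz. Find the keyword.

Subtract each crib letter from the matching ciphertext letter (mod 26):
g(6)−z(25)=-19≡7 → h
t(19)−x(23)=-4≡22 → w
k(10)−z(25)=-15≡11 → l

hwl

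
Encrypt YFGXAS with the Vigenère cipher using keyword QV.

OAWSQN

Repeat the key across the message: QVQVQV
Y(24)+Q(16): 40≡14 → O
F(5)+V(21): 26≡0 → A
G(6)+Q(16): 22 → W
X(23)+V(21): 44≡18 → S
A(0)+Q(16): 16 → Q
S(18)+V(21): 39≡13 → N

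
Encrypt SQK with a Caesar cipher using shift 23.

S(18): 18+23=41≡15 → P
Q(16): 16+23=39≡13 → N
K(10): 10+23=33≡7 → H

PNH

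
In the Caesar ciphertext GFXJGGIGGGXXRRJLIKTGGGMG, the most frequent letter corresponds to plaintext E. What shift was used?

2

The most frequent ciphertext letter is G (appears 10 times).
G is position 6; E is position 4.
Shift = 2.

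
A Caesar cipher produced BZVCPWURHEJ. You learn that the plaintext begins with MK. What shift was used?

15

From the crib: B(1)−M(12)=-11≡15, so the shift is 15.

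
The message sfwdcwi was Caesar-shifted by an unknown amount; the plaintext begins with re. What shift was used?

1

From the crib: s(18)−r(17)=1, so the shift is 1.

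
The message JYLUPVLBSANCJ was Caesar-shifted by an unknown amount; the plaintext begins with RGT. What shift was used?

From the crib: J(9)−R(17)=-8≡18, so the shift is 18.

18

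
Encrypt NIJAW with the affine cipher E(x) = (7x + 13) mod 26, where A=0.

N(13): 7·13+13=104≡0 → A
I(8): 7·8+13=69≡17 → R
J(9): 7·9+13=76≡24 → Y
A(0): 7·0+13=13 → N
W(22): 7·22+13=167≡11 → L

ARYNL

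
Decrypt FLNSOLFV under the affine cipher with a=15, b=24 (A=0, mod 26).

XNBKINXF

The inverse of 15 mod 26 is 7, since 15·7=105≡1. Apply D(y)=7·(y−24) mod 26:
F(5): 7·(5−24)=-133≡23 → X
L(11): 7·(11−24)=-91≡13 → N
N(13): 7·(13−24)=-77≡1 → B
S(18): 7·(18−24)=-42≡10 → K
O(14): 7·(14−24)=-70≡8 → I
L(11): 7·(11−24)=-91≡13 → N
F(5): 7·(5−24)=-133≡23 → X
V(21): 7·(21−24)=-21≡5 → F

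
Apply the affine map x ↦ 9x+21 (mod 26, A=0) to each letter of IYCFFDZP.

PDNOOWMA

I(8): 9·8+21=93≡15 → P
Y(24): 9·24+21=237≡3 → D
C(2): 9·2+21=39≡13 → N
F(5): 9·5+21=66≡14 → O
F(5): 9·5+21=66≡14 → O
D(3): 9·3+21=48≡22 → W
Z(25): 9·25+21=246≡12 → M
P(15): 9·15+21=156≡0 → A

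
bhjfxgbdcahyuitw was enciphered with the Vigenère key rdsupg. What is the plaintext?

Repeat the key across the ciphertext: rdsupgrdsupgrdsu
b(1)−r(17): -16≡10 → k
h(7)−d(3): 4 → e
j(9)−s(18): -9≡17 → r
f(5)−u(20): -15≡11 → l
x(23)−p(15): 8 → i
g(6)−g(6): 0 → a
b(1)−r(17): -16≡10 → k
d(3)−d(3): 0 → a
c(2)−s(18): -16≡10 → k
a(0)−u(20): -20≡6 → g
h(7)−p(15): -8≡18 → s
y(24)−g(6): 18 → s
u(20)−r(17): 3 → d
i(8)−d(3): 5 → f
t(19)−s(18): 1 → b
w(22)−u(20): 2 → c

kerliakakgssdfbc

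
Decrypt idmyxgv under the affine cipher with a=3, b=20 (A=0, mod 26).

wdgkbej

The inverse of 3 mod 26 is 9, since 3·9=27≡1. Apply D(y)=9·(y−20) mod 26:
i(8): 9·(8−20)=-108≡22 → w
d(3): 9·(3−20)=-153≡3 → d
m(12): 9·(12−20)=-72≡6 → g
y(24): 9·(24−20)=36≡10 → k
x(23): 9·(23−20)=27≡1 → b
g(6): 9·(6−20)=-126≡4 → e
v(21): 9·(21−20)=9 → j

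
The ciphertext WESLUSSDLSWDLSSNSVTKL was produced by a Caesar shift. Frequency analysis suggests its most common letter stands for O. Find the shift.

4

The most frequent ciphertext letter is S (appears 7 times).
S is position 18; O is position 14.
Shift = 4.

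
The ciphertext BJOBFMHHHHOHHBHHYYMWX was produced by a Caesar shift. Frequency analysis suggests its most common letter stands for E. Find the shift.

The most frequent ciphertext letter is H (appears 8 times).
H is position 7; E is position 4.
Shift = 3.

3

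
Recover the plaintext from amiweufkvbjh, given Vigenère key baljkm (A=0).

Repeat the key across the ciphertext: baljkmbaljkm
a(0)−b(1): -1≡25 → z
m(12)−a(0): 12 → m
i(8)−l(11): -3≡23 → x
w(22)−j(9): 13 → n
e(4)−k(10): -6≡20 → u
u(20)−m(12): 8 → i
f(5)−b(1): 4 → e
k(10)−a(0): 10 → k
v(21)−l(11): 10 → k
b(1)−j(9): -8≡18 → s
j(9)−k(10): -1≡25 → z
h(7)−m(12): -5≡21 → v

zmxnuiekkszv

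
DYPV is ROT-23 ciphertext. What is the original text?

D(3): 3−23=-20≡6 → G
Y(24): 24−23=1 → B
P(15): 15−23=-8≡18 → S
V(21): 21−23=-2≡24 → Y

GBSY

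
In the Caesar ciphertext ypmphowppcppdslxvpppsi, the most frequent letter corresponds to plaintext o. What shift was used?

The most frequent ciphertext letter is p (appears 9 times).
p is position 15; o is position 14.
Shift = 1.

1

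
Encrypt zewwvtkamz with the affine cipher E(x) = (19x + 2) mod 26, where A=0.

z(25): 19·25+2=477≡9 → j
e(4): 19·4+2=78≡0 → a
w(22): 19·22+2=420≡4 → e
w(22): 19·22+2=420≡4 → e
v(21): 19·21+2=401≡11 → l
t(19): 19·19+2=363≡25 → z
k(10): 19·10+2=192≡10 → k
a(0): 19·0+2=2 → c
m(12): 19·12+2=230≡22 → w
z(25): 19·25+2=477≡9 → j

jaeelzkcwj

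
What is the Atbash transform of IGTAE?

RTGZV

I(8) → R(17)
G(6) → T(19)
T(19) → G(6)
A(0) → Z(25)
E(4) → V(21)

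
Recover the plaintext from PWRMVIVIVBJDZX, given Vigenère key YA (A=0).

Repeat the key across the ciphertext: YAYAYAYAYAYAYA
P(15)−Y(24): -9≡17 → R
W(22)−A(0): 22 → W
R(17)−Y(24): -7≡19 → T
M(12)−A(0): 12 → M
V(21)−Y(24): -3≡23 → X
I(8)−A(0): 8 → I
V(21)−Y(24): -3≡23 → X
I(8)−A(0): 8 → I
V(21)−Y(24): -3≡23 → X
B(1)−A(0): 1 → B
J(9)−Y(24): -15≡11 → L
D(3)−A(0): 3 → D
Z(25)−Y(24): 1 → B
X(23)−A(0): 23 → X

RWTMXIXIXBLDBX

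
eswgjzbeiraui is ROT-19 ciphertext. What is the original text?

e(4): 4−19=-15≡11 → l
s(18): 18−19=-1≡25 → z
w(22): 22−19=3 → d
g(6): 6−19=-13≡13 → n
j(9): 9−19=-10≡16 → q
z(25): 25−19=6 → g
b(1): 1−19=-18≡8 → i
e(4): 4−19=-15≡11 → l
i(8): 8−19=-11≡15 → p
r(17): 17−19=-2≡24 → y
a(0): 0−19=-19≡7 → h
u(20): 20−19=1 → b
i(8): 8−19=-11≡15 → p

lzdnqgilpyhbp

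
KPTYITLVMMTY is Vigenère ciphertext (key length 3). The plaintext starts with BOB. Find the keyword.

Subtract each crib letter from the matching ciphertext letter (mod 26):
K(10)−B(1)=9 → J
P(15)−O(14)=1 → B
T(19)−B(1)=18 → S

JBS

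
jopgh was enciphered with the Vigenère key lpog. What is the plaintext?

yzbaw

Repeat the key across the ciphertext: lpogl
j(9)−l(11): -2≡24 → y
o(14)−p(15): -1≡25 → z
p(15)−o(14): 1 → b
g(6)−g(6): 0 → a
h(7)−l(11): -4≡22 → w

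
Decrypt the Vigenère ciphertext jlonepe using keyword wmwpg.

nzsyyts

Repeat the key across the ciphertext: wmwpgwm
j(9)−w(22): -13≡13 → n
l(11)−m(12): -1≡25 → z
o(14)−w(22): -8≡18 → s
n(13)−p(15): -2≡24 → y
e(4)−g(6): -2≡24 → y
p(15)−w(22): -7≡19 → t
e(4)−m(12): -8≡18 → s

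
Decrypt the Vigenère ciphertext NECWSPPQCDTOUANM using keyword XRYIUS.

QNEOYXSZEVZWXJPE

Repeat the key across the ciphertext: XRYIUSXRYIUSXRYI
N(13)−X(23): -10≡16 → Q
E(4)−R(17): -13≡13 → N
C(2)−Y(24): -22≡4 → E
W(22)−I(8): 14 → O
S(18)−U(20): -2≡24 → Y
P(15)−S(18): -3≡23 → X
P(15)−X(23): -8≡18 → S
Q(16)−R(17): -1≡25 → Z
C(2)−Y(24): -22≡4 → E
D(3)−I(8): -5≡21 → V
T(19)−U(20): -1≡25 → Z
O(14)−S(18): -4≡22 → W
U(20)−X(23): -3≡23 → X
A(0)−R(17): -17≡9 → J
N(13)−Y(24): -11≡15 → P
M(12)−I(8): 4 → E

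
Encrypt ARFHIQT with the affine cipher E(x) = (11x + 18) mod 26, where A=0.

SXVRCMT

A(0): 11·0+18=18 → S
R(17): 11·17+18=205≡23 → X
F(5): 11·5+18=73≡21 → V
H(7): 11·7+18=95≡17 → R
I(8): 11·8+18=106≡2 → C
Q(16): 11·16+18=194≡12 → M
T(19): 11·19+18=227≡19 → T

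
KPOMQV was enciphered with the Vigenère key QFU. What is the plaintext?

Repeat the key across the ciphertext: QFUQFU
K(10)−Q(16): -6≡20 → U
P(15)−F(5): 10 → K
O(14)−U(20): -6≡20 → U
M(12)−Q(16): -4≡22 → W
Q(16)−F(5): 11 → L
V(21)−U(20): 1 → B

UKUWLB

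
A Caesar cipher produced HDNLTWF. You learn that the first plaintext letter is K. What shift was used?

From the crib: H(7)−K(10)=-3≡23, so the shift is 23.

23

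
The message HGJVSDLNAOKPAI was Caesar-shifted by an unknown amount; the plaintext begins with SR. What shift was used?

From the crib: H(7)−S(18)=-11≡15, so the shift is 15.

15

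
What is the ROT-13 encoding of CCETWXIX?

PPRGJKVK

C(2): 2+13=15 → P
C(2): 2+13=15 → P
E(4): 4+13=17 → R
T(19): 19+13=32≡6 → G
W(22): 22+13=35≡9 → J
X(23): 23+13=36≡10 → K
I(8): 8+13=21 → V
X(23): 23+13=36≡10 → K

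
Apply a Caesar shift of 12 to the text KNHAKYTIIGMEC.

WZTMWKFUUSYQO

K(10): 10+12=22 → W
N(13): 13+12=25 → Z
H(7): 7+12=19 → T
A(0): 0+12=12 → M
K(10): 10+12=22 → W
Y(24): 24+12=36≡10 → K
T(19): 19+12=31≡5 → F
I(8): 8+12=20 → U
I(8): 8+12=20 → U
G(6): 6+12=18 → S
M(12): 12+12=24 → Y
E(4): 4+12=16 → Q
C(2): 2+12=14 → O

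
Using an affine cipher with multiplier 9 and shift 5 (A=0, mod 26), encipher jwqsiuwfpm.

ivtlzdvykj

j(9): 9·9+5=86≡8 → i
w(22): 9·22+5=203≡21 → v
q(16): 9·16+5=149≡19 → t
s(18): 9·18+5=167≡11 → l
i(8): 9·8+5=77≡25 → z
u(20): 9·20+5=185≡3 → d
w(22): 9·22+5=203≡21 → v
f(5): 9·5+5=50≡24 → y
p(15): 9·15+5=140≡10 → k
m(12): 9·12+5=113≡9 → j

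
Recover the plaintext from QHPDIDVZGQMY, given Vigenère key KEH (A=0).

Repeat the key across the ciphertext: KEHKEHKEHKEH
Q(16)−K(10): 6 → G
H(7)−E(4): 3 → D
P(15)−H(7): 8 → I
D(3)−K(10): -7≡19 → T
I(8)−E(4): 4 → E
D(3)−H(7): -4≡22 → W
V(21)−K(10): 11 → L
Z(25)−E(4): 21 → V
G(6)−H(7): -1≡25 → Z
Q(16)−K(10): 6 → G
M(12)−E(4): 8 → I
Y(24)−H(7): 17 → R

GDITEWLVZGIR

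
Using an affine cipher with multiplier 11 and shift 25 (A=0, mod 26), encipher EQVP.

E(4): 11·4+25=69≡17 → R
Q(16): 11·16+25=201≡19 → T
V(21): 11·21+25=256≡22 → W
P(15): 11·15+25=190≡8 → I

RTWI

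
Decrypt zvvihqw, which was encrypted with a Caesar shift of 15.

z(25): 25−15=10 → k
v(21): 21−15=6 → g
v(21): 21−15=6 → g
i(8): 8−15=-7≡19 → t
h(7): 7−15=-8≡18 → s
q(16): 16−15=1 → b
w(22): 22−15=7 → h

kggtsbh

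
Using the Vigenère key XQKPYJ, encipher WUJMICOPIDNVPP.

Repeat the key across the message: XQKPYJXQKPYJXQ
W(22)+X(23): 45≡19 → T
U(20)+Q(16): 36≡10 → K
J(9)+K(10): 19 → T
M(12)+P(15): 27≡1 → B
I(8)+Y(24): 32≡6 → G
C(2)+J(9): 11 → L
O(14)+X(23): 37≡11 → L
P(15)+Q(16): 31≡5 → F
I(8)+K(10): 18 → S
D(3)+P(15): 18 → S
N(13)+Y(24): 37≡11 → L
V(21)+J(9): 30≡4 → E
P(15)+X(23): 38≡12 → M
P(15)+Q(16): 31≡5 → F

TKTBGLLFSSLEMF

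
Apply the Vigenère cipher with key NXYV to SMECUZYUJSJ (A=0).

FJCXHWWPWPH

Repeat the key across the message: NXYVNXYVNXY
S(18)+N(13): 31≡5 → F
M(12)+X(23): 35≡9 → J
E(4)+Y(24): 28≡2 → C
C(2)+V(21): 23 → X
U(20)+N(13): 33≡7 → H
Z(25)+X(23): 48≡22 → W
Y(24)+Y(24): 48≡22 → W
U(20)+V(21): 41≡15 → P
J(9)+N(13): 22 → W
S(18)+X(23): 41≡15 → P
J(9)+Y(24): 33≡7 → H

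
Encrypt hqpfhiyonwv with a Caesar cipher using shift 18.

zihxzaqgfon

h(7): 7+18=25 → z
q(16): 16+18=34≡8 → i
p(15): 15+18=33≡7 → h
f(5): 5+18=23 → x
h(7): 7+18=25 → z
i(8): 8+18=26≡0 → a
y(24): 24+18=42≡16 → q
o(14): 14+18=32≡6 → g
n(13): 13+18=31≡5 → f
w(22): 22+18=40≡14 → o
v(21): 21+18=39≡13 → n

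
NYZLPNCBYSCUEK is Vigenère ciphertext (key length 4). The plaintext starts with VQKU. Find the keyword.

Subtract each crib letter from the matching ciphertext letter (mod 26):
N(13)−V(21)=-8≡18 → S
Y(24)−Q(16)=8 → I
Z(25)−K(10)=15 → P
L(11)−U(20)=-9≡17 → R

SIPR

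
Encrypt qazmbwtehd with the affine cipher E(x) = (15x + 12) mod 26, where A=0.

smxkbelunf

q(16): 15·16+12=252≡18 → s
a(0): 15·0+12=12 → m
z(25): 15·25+12=387≡23 → x
m(12): 15·12+12=192≡10 → k
b(1): 15·1+12=27≡1 → b
w(22): 15·22+12=342≡4 → e
t(19): 15·19+12=297≡11 → l
e(4): 15·4+12=72≡20 → u
h(7): 15·7+12=117≡13 → n
d(3): 15·3+12=57≡5 → f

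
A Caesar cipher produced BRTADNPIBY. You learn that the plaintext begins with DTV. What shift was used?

From the crib: B(1)−D(3)=-2≡24, so the shift is 24.

24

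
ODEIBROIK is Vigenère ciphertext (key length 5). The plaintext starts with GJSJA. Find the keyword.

Subtract each crib letter from the matching ciphertext letter (mod 26):
O(14)−G(6)=8 → I
D(3)−J(9)=-6≡20 → U
E(4)−S(18)=-14≡12 → M
I(8)−J(9)=-1≡25 → Z
B(1)−A(0)=1 → B

IUMZB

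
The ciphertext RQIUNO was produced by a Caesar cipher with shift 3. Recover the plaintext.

ONFRKL

R(17): 17−3=14 → O
Q(16): 16−3=13 → N
I(8): 8−3=5 → F
U(20): 20−3=17 → R
N(13): 13−3=10 → K
O(14): 14−3=11 → L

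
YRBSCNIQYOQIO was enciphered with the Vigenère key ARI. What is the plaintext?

Repeat the key across the ciphertext: ARIARIARIARIA
Y(24)−A(0): 24 → Y
R(17)−R(17): 0 → A
B(1)−I(8): -7≡19 → T
S(18)−A(0): 18 → S
C(2)−R(17): -15≡11 → L
N(13)−I(8): 5 → F
I(8)−A(0): 8 → I
Q(16)−R(17): -1≡25 → Z
Y(24)−I(8): 16 → Q
O(14)−A(0): 14 → O
Q(16)−R(17): -1≡25 → Z
I(8)−I(8): 0 → A
O(14)−A(0): 14 → O

YATSLFIZQOZAO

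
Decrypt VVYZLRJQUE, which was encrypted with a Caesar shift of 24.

XXABNTLSWG

V(21): 21−24=-3≡23 → X
V(21): 21−24=-3≡23 → X
Y(24): 24−24=0 → A
Z(25): 25−24=1 → B
L(11): 11−24=-13≡13 → N
R(17): 17−24=-7≡19 → T
J(9): 9−24=-15≡11 → L
Q(16): 16−24=-8≡18 → S
U(20): 20−24=-4≡22 → W
E(4): 4−24=-20≡6 → G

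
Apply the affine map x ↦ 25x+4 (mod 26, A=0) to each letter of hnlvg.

h(7): 25·7+4=179≡23 → x
n(13): 25·13+4=329≡17 → r
l(11): 25·11+4=279≡19 → t
v(21): 25·21+4=529≡9 → j
g(6): 25·6+4=154≡24 → y

xrtjy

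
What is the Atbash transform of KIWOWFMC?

K(10) → P(15)
I(8) → R(17)
W(22) → D(3)
O(14) → L(11)
W(22) → D(3)
F(5) → U(20)
M(12) → N(13)
C(2) → X(23)

PRDLDUNX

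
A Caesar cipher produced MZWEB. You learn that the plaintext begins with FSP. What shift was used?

7

From the crib: M(12)−F(5)=7, so the shift is 7.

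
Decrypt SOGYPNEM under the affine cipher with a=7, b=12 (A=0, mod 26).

MEOYTPKA

The inverse of 7 mod 26 is 15, since 7·15=105≡1. Apply D(y)=15·(y−12) mod 26:
S(18): 15·(18−12)=90≡12 → M
O(14): 15·(14−12)=30≡4 → E
G(6): 15·(6−12)=-90≡14 → O
Y(24): 15·(24−12)=180≡24 → Y
P(15): 15·(15−12)=45≡19 → T
N(13): 15·(13−12)=15 → P
E(4): 15·(4−12)=-120≡10 → K
M(12): 15·(12−12)=0 → A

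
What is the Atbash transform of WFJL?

W(22) → D(3)
F(5) → U(20)
J(9) → Q(16)
L(11) → O(14)

DUQO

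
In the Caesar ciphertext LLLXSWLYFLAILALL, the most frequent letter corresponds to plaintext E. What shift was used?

The most frequent ciphertext letter is L (appears 8 times).
L is position 11; E is position 4.
Shift = 7.

7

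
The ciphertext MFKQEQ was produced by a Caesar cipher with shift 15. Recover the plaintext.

XQVBPB

M(12): 12−15=-3≡23 → X
F(5): 5−15=-10≡16 → Q
K(10): 10−15=-5≡21 → V
Q(16): 16−15=1 → B
E(4): 4−15=-11≡15 → P
Q(16): 16−15=1 → B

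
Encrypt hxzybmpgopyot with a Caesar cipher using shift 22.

dtvuxilcklukp

h(7): 7+22=29≡3 → d
x(23): 23+22=45≡19 → t
z(25): 25+22=47≡21 → v
y(24): 24+22=46≡20 → u
b(1): 1+22=23 → x
m(12): 12+22=34≡8 → i
p(15): 15+22=37≡11 → l
g(6): 6+22=28≡2 → c
o(14): 14+22=36≡10 → k
p(15): 15+22=37≡11 → l
y(24): 24+22=46≡20 → u
o(14): 14+22=36≡10 → k
t(19): 19+22=41≡15 → p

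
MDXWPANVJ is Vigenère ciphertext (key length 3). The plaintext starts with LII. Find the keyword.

Subtract each crib letter from the matching ciphertext letter (mod 26):
M(12)−L(11)=1 → B
D(3)−I(8)=-5≡21 → V
X(23)−I(8)=15 → P

BVP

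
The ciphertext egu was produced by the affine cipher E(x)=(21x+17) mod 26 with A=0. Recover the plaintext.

nxp

The inverse of 21 mod 26 is 5, since 21·5=105≡1. Apply D(y)=5·(y−17) mod 26:
e(4): 5·(4−17)=-65≡13 → n
g(6): 5·(6−17)=-55≡23 → x
u(20): 5·(20−17)=15 → p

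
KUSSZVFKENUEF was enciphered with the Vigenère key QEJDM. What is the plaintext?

Repeat the key across the ciphertext: QEJDMQEJDMQEJ
K(10)−Q(16): -6≡20 → U
U(20)−E(4): 16 → Q
S(18)−J(9): 9 → J
S(18)−D(3): 15 → P
Z(25)−M(12): 13 → N
V(21)−Q(16): 5 → F
F(5)−E(4): 1 → B
K(10)−J(9): 1 → B
E(4)−D(3): 1 → B
N(13)−M(12): 1 → B
U(20)−Q(16): 4 → E
E(4)−E(4): 0 → A
F(5)−J(9): -4≡22 → W

UQJPNFBBBBEAW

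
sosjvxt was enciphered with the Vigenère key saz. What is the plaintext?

Repeat the key across the ciphertext: sazsazs
s(18)−s(18): 0 → a
o(14)−a(0): 14 → o
s(18)−z(25): -7≡19 → t
j(9)−s(18): -9≡17 → r
v(21)−a(0): 21 → v
x(23)−z(25): -2≡24 → y
t(19)−s(18): 1 → b

aotrvyb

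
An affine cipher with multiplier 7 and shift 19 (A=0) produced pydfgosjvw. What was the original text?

The inverse of 7 mod 26 is 15, since 7·15=105≡1. Apply D(y)=15·(y−19) mod 26:
p(15): 15·(15−19)=-60≡18 → s
y(24): 15·(24−19)=75≡23 → x
d(3): 15·(3−19)=-240≡20 → u
f(5): 15·(5−19)=-210≡24 → y
g(6): 15·(6−19)=-195≡13 → n
o(14): 15·(14−19)=-75≡3 → d
s(18): 15·(18−19)=-15≡11 → l
j(9): 15·(9−19)=-150≡6 → g
v(21): 15·(21−19)=30≡4 → e
w(22): 15·(22−19)=45≡19 → t

sxuyndlget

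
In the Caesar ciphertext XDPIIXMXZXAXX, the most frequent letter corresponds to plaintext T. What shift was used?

4

The most frequent ciphertext letter is X (appears 6 times).
X is position 23; T is position 19.
Shift = 4.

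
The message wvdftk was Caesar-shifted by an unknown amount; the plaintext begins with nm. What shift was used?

From the crib: w(22)−n(13)=9, so the shift is 9.

9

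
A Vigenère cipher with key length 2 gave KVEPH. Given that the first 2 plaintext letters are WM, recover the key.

OJ

Subtract each crib letter from the matching ciphertext letter (mod 26):
K(10)−W(22)=-12≡14 → O
V(21)−M(12)=9 → J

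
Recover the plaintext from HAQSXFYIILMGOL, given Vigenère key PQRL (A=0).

SKZHIPHXTVVVZV

Repeat the key across the ciphertext: PQRLPQRLPQRLPQ
H(7)−P(15): -8≡18 → S
A(0)−Q(16): -16≡10 → K
Q(16)−R(17): -1≡25 → Z
S(18)−L(11): 7 → H
X(23)−P(15): 8 → I
F(5)−Q(16): -11≡15 → P
Y(24)−R(17): 7 → H
I(8)−L(11): -3≡23 → X
I(8)−P(15): -7≡19 → T
L(11)−Q(16): -5≡21 → V
M(12)−R(17): -5≡21 → V
G(6)−L(11): -5≡21 → V
O(14)−P(15): -1≡25 → Z
L(11)−Q(16): -5≡21 → V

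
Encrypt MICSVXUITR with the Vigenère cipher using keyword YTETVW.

Repeat the key across the message: YTETVWYTET
M(12)+Y(24): 36≡10 → K
I(8)+T(19): 27≡1 → B
C(2)+E(4): 6 → G
S(18)+T(19): 37≡11 → L
V(21)+V(21): 42≡16 → Q
X(23)+W(22): 45≡19 → T
U(20)+Y(24): 44≡18 → S
I(8)+T(19): 27≡1 → B
T(19)+E(4): 23 → X
R(17)+T(19): 36≡10 → K

KBGLQTSBXK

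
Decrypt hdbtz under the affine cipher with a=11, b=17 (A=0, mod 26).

suimw

The inverse of 11 mod 26 is 19, since 11·19=209≡1. Apply D(y)=19·(y−17) mod 26:
h(7): 19·(7−17)=-190≡18 → s
d(3): 19·(3−17)=-266≡20 → u
b(1): 19·(1−17)=-304≡8 → i
t(19): 19·(19−17)=38≡12 → m
z(25): 19·(25−17)=152≡22 → w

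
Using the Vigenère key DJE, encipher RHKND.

Repeat the key across the message: DJEDJ
R(17)+D(3): 20 → U
H(7)+J(9): 16 → Q
K(10)+E(4): 14 → O
N(13)+D(3): 16 → Q
D(3)+J(9): 12 → M

UQOQM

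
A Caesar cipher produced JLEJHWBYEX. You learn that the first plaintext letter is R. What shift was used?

18

From the crib: J(9)−R(17)=-8≡18, so the shift is 18.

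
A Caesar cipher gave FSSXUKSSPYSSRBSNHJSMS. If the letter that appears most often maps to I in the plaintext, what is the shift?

10

The most frequent ciphertext letter is S (appears 9 times).
S is position 18; I is position 8.
Shift = 10.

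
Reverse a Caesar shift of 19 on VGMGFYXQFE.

CNTNMFEXML

V(21): 21−19=2 → C
G(6): 6−19=-13≡13 → N
M(12): 12−19=-7≡19 → T
G(6): 6−19=-13≡13 → N
F(5): 5−19=-14≡12 → M
Y(24): 24−19=5 → F
X(23): 23−19=4 → E
Q(16): 16−19=-3≡23 → X
F(5): 5−19=-14≡12 → M
E(4): 4−19=-15≡11 → L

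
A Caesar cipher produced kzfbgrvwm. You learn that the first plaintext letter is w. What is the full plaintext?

wlrnsdhiy

From the crib: k(10)−w(22)=-12≡14, so the shift is 14.
Subtract 14 from each ciphertext letter:
k(10): 10−14=-4≡22 → w
z(25): 25−14=11 → l
f(5): 5−14=-9≡17 → r
b(1): 1−14=-13≡13 → n
g(6): 6−14=-8≡18 → s
r(17): 17−14=3 → d
v(21): 21−14=7 → h
w(22): 22−14=8 → i
m(12): 12−14=-2≡24 → y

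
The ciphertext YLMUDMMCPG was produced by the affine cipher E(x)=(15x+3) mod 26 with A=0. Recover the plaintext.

RELPALLTGV

The inverse of 15 mod 26 is 7, since 15·7=105≡1. Apply D(y)=7·(y−3) mod 26:
Y(24): 7·(24−3)=147≡17 → R
L(11): 7·(11−3)=56≡4 → E
M(12): 7·(12−3)=63≡11 → L
U(20): 7·(20−3)=119≡15 → P
D(3): 7·(3−3)=0 → A
M(12): 7·(12−3)=63≡11 → L
M(12): 7·(12−3)=63≡11 → L
C(2): 7·(2−3)=-7≡19 → T
P(15): 7·(15−3)=84≡6 → G
G(6): 7·(6−3)=21 → V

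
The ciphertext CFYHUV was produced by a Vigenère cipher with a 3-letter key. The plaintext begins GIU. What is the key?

Subtract each crib letter from the matching ciphertext letter (mod 26):
C(2)−G(6)=-4≡22 → W
F(5)−I(8)=-3≡23 → X
Y(24)−U(20)=4 → E

WXE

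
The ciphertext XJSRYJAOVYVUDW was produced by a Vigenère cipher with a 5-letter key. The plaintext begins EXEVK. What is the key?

Subtract each crib letter from the matching ciphertext letter (mod 26):
X(23)−E(4)=19 → T
J(9)−X(23)=-14≡12 → M
S(18)−E(4)=14 → O
R(17)−V(21)=-4≡22 → W
Y(24)−K(10)=14 → O

TMOWO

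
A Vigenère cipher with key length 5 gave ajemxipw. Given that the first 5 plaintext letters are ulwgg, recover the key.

Subtract each crib letter from the matching ciphertext letter (mod 26):
a(0)−u(20)=-20≡6 → g
j(9)−l(11)=-2≡24 → y
e(4)−w(22)=-18≡8 → i
m(12)−g(6)=6 → g
x(23)−g(6)=17 → r

gyigr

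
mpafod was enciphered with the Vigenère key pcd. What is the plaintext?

xnxqma

Repeat the key across the ciphertext: pcdpcd
m(12)−p(15): -3≡23 → x
p(15)−c(2): 13 → n
a(0)−d(3): -3≡23 → x
f(5)−p(15): -10≡16 → q
o(14)−c(2): 12 → m
d(3)−d(3): 0 → a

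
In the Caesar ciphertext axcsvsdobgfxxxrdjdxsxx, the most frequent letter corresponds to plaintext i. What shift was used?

The most frequent ciphertext letter is x (appears 7 times).
x is position 23; i is position 8.
Shift = 15.

15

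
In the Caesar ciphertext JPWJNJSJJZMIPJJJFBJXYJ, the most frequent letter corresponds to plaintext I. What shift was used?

The most frequent ciphertext letter is J (appears 10 times).
J is position 9; I is position 8.
Shift = 1.

1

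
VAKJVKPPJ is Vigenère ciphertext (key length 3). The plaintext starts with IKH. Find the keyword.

Subtract each crib letter from the matching ciphertext letter (mod 26):
V(21)−I(8)=13 → N
A(0)−K(10)=-10≡16 → Q
K(10)−H(7)=3 → D

NQD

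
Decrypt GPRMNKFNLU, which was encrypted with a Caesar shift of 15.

G(6): 6−15=-9≡17 → R
P(15): 15−15=0 → A
R(17): 17−15=2 → C
M(12): 12−15=-3≡23 → X
N(13): 13−15=-2≡24 → Y
K(10): 10−15=-5≡21 → V
F(5): 5−15=-10≡16 → Q
N(13): 13−15=-2≡24 → Y
L(11): 11−15=-4≡22 → W
U(20): 20−15=5 → F

RACXYVQYWF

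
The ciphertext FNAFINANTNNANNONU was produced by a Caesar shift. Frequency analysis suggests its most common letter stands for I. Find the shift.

5

The most frequent ciphertext letter is N (appears 8 times).
N is position 13; I is position 8.
Shift = 5.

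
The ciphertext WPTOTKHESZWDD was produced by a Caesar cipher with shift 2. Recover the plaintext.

W(22): 22−2=20 → U
P(15): 15−2=13 → N
T(19): 19−2=17 → R
O(14): 14−2=12 → M
T(19): 19−2=17 → R
K(10): 10−2=8 → I
H(7): 7−2=5 → F
E(4): 4−2=2 → C
S(18): 18−2=16 → Q
Z(25): 25−2=23 → X
W(22): 22−2=20 → U
D(3): 3−2=1 → B
D(3): 3−2=1 → B

UNRMRIFCQXUBB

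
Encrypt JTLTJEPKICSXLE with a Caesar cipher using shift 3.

MWOWMHSNLFVAOH

J(9): 9+3=12 → M
T(19): 19+3=22 → W
L(11): 11+3=14 → O
T(19): 19+3=22 → W
J(9): 9+3=12 → M
E(4): 4+3=7 → H
P(15): 15+3=18 → S
K(10): 10+3=13 → N
I(8): 8+3=11 → L
C(2): 2+3=5 → F
S(18): 18+3=21 → V
X(23): 23+3=26≡0 → A
L(11): 11+3=14 → O
E(4): 4+3=7 → H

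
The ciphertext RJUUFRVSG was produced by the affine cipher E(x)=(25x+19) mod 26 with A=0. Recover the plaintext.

The inverse of 25 mod 26 is 25, since 25·25=625≡1. Apply D(y)=25·(y−19) mod 26:
R(17): 25·(17−19)=-50≡2 → C
J(9): 25·(9−19)=-250≡10 → K
U(20): 25·(20−19)=25 → Z
U(20): 25·(20−19)=25 → Z
F(5): 25·(5−19)=-350≡14 → O
R(17): 25·(17−19)=-50≡2 → C
V(21): 25·(21−19)=50≡24 → Y
S(18): 25·(18−19)=-25≡1 → B
G(6): 25·(6−19)=-325≡13 → N

CKZZOCYBN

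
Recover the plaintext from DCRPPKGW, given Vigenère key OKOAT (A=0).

PSDPWWWI

Repeat the key across the ciphertext: OKOATOKO
D(3)−O(14): -11≡15 → P
C(2)−K(10): -8≡18 → S
R(17)−O(14): 3 → D
P(15)−A(0): 15 → P
P(15)−T(19): -4≡22 → W
K(10)−O(14): -4≡22 → W
G(6)−K(10): -4≡22 → W
W(22)−O(14): 8 → I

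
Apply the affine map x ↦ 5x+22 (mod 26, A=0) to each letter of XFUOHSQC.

HVSOFIYG

X(23): 5·23+22=137≡7 → H
F(5): 5·5+22=47≡21 → V
U(20): 5·20+22=122≡18 → S
O(14): 5·14+22=92≡14 → O
H(7): 5·7+22=57≡5 → F
S(18): 5·18+22=112≡8 → I
Q(16): 5·16+22=102≡24 → Y
C(2): 5·2+22=32≡6 → G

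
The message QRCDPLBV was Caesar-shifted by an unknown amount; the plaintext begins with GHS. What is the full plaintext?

From the crib: Q(16)−G(6)=10, so the shift is 10.
Subtract 10 from each ciphertext letter:
Q(16): 16−10=6 → G
R(17): 17−10=7 → H
C(2): 2−10=-8≡18 → S
D(3): 3−10=-7≡19 → T
P(15): 15−10=5 → F
L(11): 11−10=1 → B
B(1): 1−10=-9≡17 → R
V(21): 21−10=11 → L

GHSTFBRL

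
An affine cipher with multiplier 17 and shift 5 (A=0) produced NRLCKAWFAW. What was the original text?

The inverse of 17 mod 26 is 23, since 17·23=391≡1. Apply D(y)=23·(y−5) mod 26:
N(13): 23·(13−5)=184≡2 → C
R(17): 23·(17−5)=276≡16 → Q
L(11): 23·(11−5)=138≡8 → I
C(2): 23·(2−5)=-69≡9 → J
K(10): 23·(10−5)=115≡11 → L
A(0): 23·(0−5)=-115≡15 → P
W(22): 23·(22−5)=391≡1 → B
F(5): 23·(5−5)=0 → A
A(0): 23·(0−5)=-115≡15 → P
W(22): 23·(22−5)=391≡1 → B

CQIJLPBAPB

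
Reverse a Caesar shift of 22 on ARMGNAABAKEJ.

A(0): 0−22=-22≡4 → E
R(17): 17−22=-5≡21 → V
M(12): 12−22=-10≡16 → Q
G(6): 6−22=-16≡10 → K
N(13): 13−22=-9≡17 → R
A(0): 0−22=-22≡4 → E
A(0): 0−22=-22≡4 → E
B(1): 1−22=-21≡5 → F
A(0): 0−22=-22≡4 → E
K(10): 10−22=-12≡14 → O
E(4): 4−22=-18≡8 → I
J(9): 9−22=-13≡13 → N

EVQKREEFEOIN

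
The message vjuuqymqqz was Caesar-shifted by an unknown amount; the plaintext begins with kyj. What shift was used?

11

From the crib: v(21)−k(10)=11, so the shift is 11.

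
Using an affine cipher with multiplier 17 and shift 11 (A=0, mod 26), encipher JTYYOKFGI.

IWDDPZSJR

J(9): 17·9+11=164≡8 → I
T(19): 17·19+11=334≡22 → W
Y(24): 17·24+11=419≡3 → D
Y(24): 17·24+11=419≡3 → D
O(14): 17·14+11=249≡15 → P
K(10): 17·10+11=181≡25 → Z
F(5): 17·5+11=96≡18 → S
G(6): 17·6+11=113≡9 → J
I(8): 17·8+11=147≡17 → R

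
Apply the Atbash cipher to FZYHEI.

F(5) → U(20)
Z(25) → A(0)
Y(24) → B(1)
H(7) → S(18)
E(4) → V(21)
I(8) → R(17)

UABSVR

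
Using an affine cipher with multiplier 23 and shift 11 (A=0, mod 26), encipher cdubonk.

c(2): 23·2+11=57≡5 → f
d(3): 23·3+11=80≡2 → c
u(20): 23·20+11=471≡3 → d
b(1): 23·1+11=34≡8 → i
o(14): 23·14+11=333≡21 → v
n(13): 23·13+11=310≡24 → y
k(10): 23·10+11=241≡7 → h

fcdivyh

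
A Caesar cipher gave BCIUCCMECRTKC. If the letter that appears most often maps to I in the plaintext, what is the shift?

The most frequent ciphertext letter is C (appears 5 times).
C is position 2; I is position 8.
Shift = -6≡20.

20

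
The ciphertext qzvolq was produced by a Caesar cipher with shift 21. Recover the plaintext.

q(16): 16−21=-5≡21 → v
z(25): 25−21=4 → e
v(21): 21−21=0 → a
o(14): 14−21=-7≡19 → t
l(11): 11−21=-10≡16 → q
q(16): 16−21=-5≡21 → v

veatqv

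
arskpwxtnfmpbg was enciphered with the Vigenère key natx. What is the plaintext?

nrzncwewaftsog

Repeat the key across the ciphertext: natxnatxnatxna
a(0)−n(13): -13≡13 → n
r(17)−a(0): 17 → r
s(18)−t(19): -1≡25 → z
k(10)−x(23): -13≡13 → n
p(15)−n(13): 2 → c
w(22)−a(0): 22 → w
x(23)−t(19): 4 → e
t(19)−x(23): -4≡22 → w
n(13)−n(13): 0 → a
f(5)−a(0): 5 → f
m(12)−t(19): -7≡19 → t
p(15)−x(23): -8≡18 → s
b(1)−n(13): -12≡14 → o
g(6)−a(0): 6 → g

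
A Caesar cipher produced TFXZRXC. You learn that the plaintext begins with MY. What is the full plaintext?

From the crib: T(19)−M(12)=7, so the shift is 7.
Subtract 7 from each ciphertext letter:
T(19): 19−7=12 → M
F(5): 5−7=-2≡24 → Y
X(23): 23−7=16 → Q
Z(25): 25−7=18 → S
R(17): 17−7=10 → K
X(23): 23−7=16 → Q
C(2): 2−7=-5≡21 → V

MYQSKQV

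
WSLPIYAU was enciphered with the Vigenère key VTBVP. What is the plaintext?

Repeat the key across the ciphertext: VTBVPVTB
W(22)−V(21): 1 → B
S(18)−T(19): -1≡25 → Z
L(11)−B(1): 10 → K
P(15)−V(21): -6≡20 → U
I(8)−P(15): -7≡19 → T
Y(24)−V(21): 3 → D
A(0)−T(19): -19≡7 → H
U(20)−B(1): 19 → T

BZKUTDHT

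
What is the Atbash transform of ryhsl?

r(17) → i(8)
y(24) → b(1)
h(7) → s(18)
s(18) → h(7)
l(11) → o(14)

ibsho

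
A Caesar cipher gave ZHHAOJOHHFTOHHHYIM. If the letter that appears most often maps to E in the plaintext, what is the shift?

The most frequent ciphertext letter is H (appears 7 times).
H is position 7; E is position 4.
Shift = 3.

3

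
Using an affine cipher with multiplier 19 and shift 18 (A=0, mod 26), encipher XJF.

NHJ

X(23): 19·23+18=455≡13 → N
J(9): 19·9+18=189≡7 → H
F(5): 19·5+18=113≡9 → J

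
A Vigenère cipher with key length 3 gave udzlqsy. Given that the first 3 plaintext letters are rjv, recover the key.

due

Subtract each crib letter from the matching ciphertext letter (mod 26):
u(20)−r(17)=3 → d
d(3)−j(9)=-6≡20 → u
z(25)−v(21)=4 → e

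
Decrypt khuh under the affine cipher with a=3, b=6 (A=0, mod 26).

The inverse of 3 mod 26 is 9, since 3·9=27≡1. Apply D(y)=9·(y−6) mod 26:
k(10): 9·(10−6)=36≡10 → k
h(7): 9·(7−6)=9 → j
u(20): 9·(20−6)=126≡22 → w
h(7): 9·(7−6)=9 → j

kjwj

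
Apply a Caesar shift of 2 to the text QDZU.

SFBW

Q(16): 16+2=18 → S
D(3): 3+2=5 → F
Z(25): 25+2=27≡1 → B
U(20): 20+2=22 → W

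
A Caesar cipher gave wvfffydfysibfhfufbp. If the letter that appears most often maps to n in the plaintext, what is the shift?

The most frequent ciphertext letter is f (appears 7 times).
f is position 5; n is position 13.
Shift = -8≡18.

18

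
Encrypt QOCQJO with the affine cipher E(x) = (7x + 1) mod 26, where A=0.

JVPJMV

Q(16): 7·16+1=113≡9 → J
O(14): 7·14+1=99≡21 → V
C(2): 7·2+1=15 → P
Q(16): 7·16+1=113≡9 → J
J(9): 7·9+1=64≡12 → M
O(14): 7·14+1=99≡21 → V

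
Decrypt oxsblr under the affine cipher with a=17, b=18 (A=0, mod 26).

mlazvd

The inverse of 17 mod 26 is 23, since 17·23=391≡1. Apply D(y)=23·(y−18) mod 26:
o(14): 23·(14−18)=-92≡12 → m
x(23): 23·(23−18)=115≡11 → l
s(18): 23·(18−18)=0 → a
b(1): 23·(1−18)=-391≡25 → z
l(11): 23·(11−18)=-161≡21 → v
r(17): 23·(17−18)=-23≡3 → d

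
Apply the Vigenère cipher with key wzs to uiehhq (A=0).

Repeat the key across the message: wzswzs
u(20)+w(22): 42≡16 → q
i(8)+z(25): 33≡7 → h
e(4)+s(18): 22 → w
h(7)+w(22): 29≡3 → d
h(7)+z(25): 32≡6 → g
q(16)+s(18): 34≡8 → i

qhwdgi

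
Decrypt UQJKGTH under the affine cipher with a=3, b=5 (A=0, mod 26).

FVKTJWS

The inverse of 3 mod 26 is 9, since 3·9=27≡1. Apply D(y)=9·(y−5) mod 26:
U(20): 9·(20−5)=135≡5 → F
Q(16): 9·(16−5)=99≡21 → V
J(9): 9·(9−5)=36≡10 → K
K(10): 9·(10−5)=45≡19 → T
G(6): 9·(6−5)=9 → J
T(19): 9·(19−5)=126≡22 → W
H(7): 9·(7−5)=18 → S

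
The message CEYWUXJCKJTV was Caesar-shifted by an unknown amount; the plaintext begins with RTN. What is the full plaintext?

From the crib: C(2)−R(17)=-15≡11, so the shift is 11.
Subtract 11 from each ciphertext letter:
C(2): 2−11=-9≡17 → R
E(4): 4−11=-7≡19 → T
Y(24): 24−11=13 → N
W(22): 22−11=11 → L
U(20): 20−11=9 → J
X(23): 23−11=12 → M
J(9): 9−11=-2≡24 → Y
C(2): 2−11=-9≡17 → R
K(10): 10−11=-1≡25 → Z
J(9): 9−11=-2≡24 → Y
T(19): 19−11=8 → I
V(21): 21−11=10 → K

RTNLJMYRZYIK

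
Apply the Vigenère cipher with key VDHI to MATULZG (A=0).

HDACGCN

Repeat the key across the message: VDHIVDH
M(12)+V(21): 33≡7 → H
A(0)+D(3): 3 → D
T(19)+H(7): 26≡0 → A
U(20)+I(8): 28≡2 → C
L(11)+V(21): 32≡6 → G
Z(25)+D(3): 28≡2 → C
G(6)+H(7): 13 → N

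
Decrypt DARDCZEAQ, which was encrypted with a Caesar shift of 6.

D(3): 3−6=-3≡23 → X
A(0): 0−6=-6≡20 → U
R(17): 17−6=11 → L
D(3): 3−6=-3≡23 → X
C(2): 2−6=-4≡22 → W
Z(25): 25−6=19 → T
E(4): 4−6=-2≡24 → Y
A(0): 0−6=-6≡20 → U
Q(16): 16−6=10 → K

XULXWTYUK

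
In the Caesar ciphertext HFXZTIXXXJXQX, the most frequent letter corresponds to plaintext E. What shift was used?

19

The most frequent ciphertext letter is X (appears 6 times).
X is position 23; E is position 4.
Shift = 19.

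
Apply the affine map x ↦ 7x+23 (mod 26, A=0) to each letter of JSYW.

ITJV

J(9): 7·9+23=86≡8 → I
S(18): 7·18+23=149≡19 → T
Y(24): 7·24+23=191≡9 → J
W(22): 7·22+23=177≡21 → V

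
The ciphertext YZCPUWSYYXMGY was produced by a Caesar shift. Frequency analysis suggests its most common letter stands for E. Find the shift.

20

The most frequent ciphertext letter is Y (appears 4 times).
Y is position 24; E is position 4.
Shift = 20.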